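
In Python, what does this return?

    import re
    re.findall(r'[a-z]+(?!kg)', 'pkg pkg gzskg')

The negative lookahead/lookbehind blocks any match where the forbidden context is present.
With no groups in the pattern, `findall` gives back each whole match — 3 here.

['pkg', 'pkg', 'gzskg']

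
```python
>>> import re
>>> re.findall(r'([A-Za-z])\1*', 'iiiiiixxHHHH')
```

['i', 'x', 'H']

After group 1 captures some text, `\1` only succeeds where that same text appears again.
Walking the string: at [0:6] match 'iiiiii', group 1 = 'i'; at [6:8] match 'xx', group 1 = 'x'; at [8:12] match 'HHHH', group 1 = 'H'.
`findall` collects group 1 from each match (3 total).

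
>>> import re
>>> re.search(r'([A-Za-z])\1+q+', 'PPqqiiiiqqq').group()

`\1` has to match the exact text group 1 already captured.
`re.search` tries every starting position until one works.
The match spans [0:4] → 'PPqq'.
Captured: group 1 = 'P'.

'PPqq'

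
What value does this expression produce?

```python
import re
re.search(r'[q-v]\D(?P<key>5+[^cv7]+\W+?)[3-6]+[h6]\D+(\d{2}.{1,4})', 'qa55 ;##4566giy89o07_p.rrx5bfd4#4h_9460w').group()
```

This matches a character in [q-v], then a non-digit; then one or more of a literal '5', then one or more of any character except [cv7], then one or more of a non-word character (lazy) (captured as 'key'); then one or more of a character in [3-6], then one of [h6], then one or more of a non-digit; then exactly 2 of a digit, then 1 to 4 of any character (captured).
`re.search` tries every starting position until one works.
The match spans [0:21] → 'qa55 ;##4566giy89o07_'.
Captured: group 1 = '55 ;##', group 2 = '89o07_'.

'qa55 ;##4566giy89o07_'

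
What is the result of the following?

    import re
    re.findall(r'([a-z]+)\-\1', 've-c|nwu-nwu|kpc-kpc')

The backreference `\1` re-matches whatever the first group consumed, character for character.
Walking the string: at [5:12] match 'nwu-nwu', group 1 = 'nwu'; at [13:20] match 'kpc-kpc', group 1 = 'kpc'.
With a single group, `findall` returns only what that group captured — 2 items.

['nwu', 'kpc']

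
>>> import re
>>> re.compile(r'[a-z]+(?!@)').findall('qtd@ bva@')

['qt', 'bv']

The negative lookaround is zero-width — it rules out positions where the adjacent text would match, without consuming anything.
Walking the string: at [0:2] → 'qt'; at [5:7] → 'bv'.
Since nothing is captured, `findall` lists the 2 matched substrings directly.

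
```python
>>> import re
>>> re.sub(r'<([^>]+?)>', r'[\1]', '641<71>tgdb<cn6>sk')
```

`\1` in the replacement pulls in group 1's text for each match.

'641[71]tgdb[cn6]sk'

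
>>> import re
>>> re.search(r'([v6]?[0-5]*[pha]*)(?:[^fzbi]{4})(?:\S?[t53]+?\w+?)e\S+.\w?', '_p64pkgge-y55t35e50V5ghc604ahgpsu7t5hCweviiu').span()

(6, 44)

This matches optionally one of [v6], then zero or more of a character in [0-5], then zero or more of one of [pha] (captured); then exactly 4 of any character except [fzbi] (non-capturing group); then optionally a non-whitespace character, then one or more of one of [t53] (lazy), then one or more of a word character (lazy) (non-capturing group); then the literal 'e', then one or more of a non-whitespace character, then any character; then optionally a word character.
`re.search` scans for the first position where the pattern succeeds.
The match spans [6:44] → 'gge-y55t35e50V5ghc604ahgpsu7t5hCweviiu'.
Captured: group 1 = ''.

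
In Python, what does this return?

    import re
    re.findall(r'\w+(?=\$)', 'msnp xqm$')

['xqm']

The `(?=…)`/`(?<=…)` assertion just peeks at neighbouring text; it doesn't advance the match position.
Walking the string: at [5:8] → 'xqm'.
No capturing groups, so `findall` returns the 1 full match string.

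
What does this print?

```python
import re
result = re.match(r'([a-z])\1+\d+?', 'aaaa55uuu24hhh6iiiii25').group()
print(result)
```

The backreference `\1` re-matches whatever the first group consumed, character for character.
`match` is anchored at position 0; if the pattern doesn't fit there, it returns None.
The match spans [0:5] → 'aaaa5'.
Captured: group 1 = 'a'.

aaaa5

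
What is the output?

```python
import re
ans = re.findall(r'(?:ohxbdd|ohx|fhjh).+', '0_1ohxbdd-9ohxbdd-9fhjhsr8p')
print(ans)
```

Matches: at [3:27] → 'ohxbdd-9ohxbdd-9fhjhsr8p'.
No capturing groups, so `findall` returns the 1 full match string.

['ohxbdd-9ohxbdd-9fhjhsr8p']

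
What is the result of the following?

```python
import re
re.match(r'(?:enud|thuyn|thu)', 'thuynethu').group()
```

'thuyn'

Branches in `(...|...)` are attempted left-to-right; the first branch that allows the whole pattern to succeed is taken.
With `match`, the pattern is implicitly anchored at the beginning.
The match spans [0:5] → 'thuyn'.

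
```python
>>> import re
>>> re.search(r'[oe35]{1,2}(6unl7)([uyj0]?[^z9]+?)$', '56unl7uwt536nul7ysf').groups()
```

('6unl7', 'uwt536nul7ysf')

The pattern matches 1 to 2 of one of [oe35]; then the literal '6un', then the literal 'l7' (captured); then optionally one of [uyj0], then one or more of any character except [z9] (lazy) (captured); then anchored at the end.
Unlike `match`, `search` isn't anchored — it looks for the pattern anywhere in the string.
The match spans [0:19] → '56unl7uwt536nul7ysf'.
Captured: group 1 = '6unl7', group 2 = 'uwt536nul7ysf'.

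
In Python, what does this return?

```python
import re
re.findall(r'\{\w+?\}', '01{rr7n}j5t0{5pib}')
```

['{rr7n}', '{5pib}']

Scanning left to right: at [2:8] → '{rr7n}'; at [12:18] → '{5pib}'.
With no groups in the pattern, `findall` gives back each whole match — 2 here.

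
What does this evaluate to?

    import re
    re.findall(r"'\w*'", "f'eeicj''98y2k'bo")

["'eeicj'", "'98y2k'"]

Walking the string: at [1:8] → "'eeicj'"; at [8:15] → "'98y2k'".
With no groups in the pattern, `findall` gives back each whole match — 2 here.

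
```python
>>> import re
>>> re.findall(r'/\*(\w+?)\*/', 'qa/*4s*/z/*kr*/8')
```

With a single group, `findall` returns only what that group captured — 2 items.

['4s', 'kr']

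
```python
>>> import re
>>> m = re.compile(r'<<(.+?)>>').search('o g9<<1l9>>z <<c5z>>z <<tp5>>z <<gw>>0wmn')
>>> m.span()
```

With the lazy modifier that quantifier settles for the fewest repetitions that let the rest of the pattern succeed (the atoms after it are unaffected and can still be greedy).
`search` walks the string left to right and returns the first match it finds.
The match spans [4:11] → '<<1l9>>'.
Captured: group 1 = '1l9'.

(4, 11)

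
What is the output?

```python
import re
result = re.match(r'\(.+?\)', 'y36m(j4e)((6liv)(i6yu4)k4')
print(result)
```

With `match`, the pattern is implicitly anchored at the beginning.
Here the string doesn't start with a match, so the call returns None.

None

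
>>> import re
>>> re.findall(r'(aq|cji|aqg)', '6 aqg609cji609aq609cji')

['aq', 'cji', 'aq', 'cji']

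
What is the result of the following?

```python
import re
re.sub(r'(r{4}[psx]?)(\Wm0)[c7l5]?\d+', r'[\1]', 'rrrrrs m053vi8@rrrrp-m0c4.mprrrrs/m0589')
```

'r[rrrrs]vi8@[rrrrp].mp[rrrrs]'

The replacement refers to a captured group, so each match is rewritten using its own captured text.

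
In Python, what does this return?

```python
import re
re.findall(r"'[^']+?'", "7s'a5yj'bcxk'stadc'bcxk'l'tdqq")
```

["'a5yj'", "'stadc'", "'l'"]

Walking the string: at [2:8] → "'a5yj'"; at [12:19] → "'stadc'"; at [23:26] → "'l'".
No capturing groups, so `findall` returns the 3 full match strings.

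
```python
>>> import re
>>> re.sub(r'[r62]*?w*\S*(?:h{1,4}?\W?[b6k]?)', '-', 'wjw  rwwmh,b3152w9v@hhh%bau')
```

'wjw  -au'

`sub` substitutes '-' at each match site.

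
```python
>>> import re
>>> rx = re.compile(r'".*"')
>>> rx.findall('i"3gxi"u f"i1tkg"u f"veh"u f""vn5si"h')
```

No capturing groups, so `findall` returns the 1 full match string.

['"3gxi"u f"i1tkg"u f"veh"u f""vn5si"']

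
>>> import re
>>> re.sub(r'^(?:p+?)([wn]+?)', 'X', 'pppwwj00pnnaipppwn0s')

'Xwj00pnnaipppwn0s'

Pattern: anchored at the start of the string; then one or more of a literal 'p' (lazy) (non-capturing group); then one or more of one of [wn] (lazy) (captured).
With the lazy modifier that quantifier settles for the fewest repetitions that let the rest of the pattern succeed (the atoms after it are unaffected and can still be greedy).
Matches: at [0:4] → 'pppw'.
Each match is replaced by 'X'.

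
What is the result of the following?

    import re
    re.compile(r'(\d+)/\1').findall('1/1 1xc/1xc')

`\1` has to match the exact text group 1 already captured.
Walking the string: at [0:3] match '1/1', group 1 = '1'.
Because there's exactly one group, `findall` drops the full match and keeps group 1 from the one hit.

['1']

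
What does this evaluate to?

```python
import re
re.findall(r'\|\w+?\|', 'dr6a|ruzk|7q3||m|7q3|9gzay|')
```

['|ruzk|', '|m|', '|9gzay|']

No capturing groups, so `findall` returns the 3 full match strings.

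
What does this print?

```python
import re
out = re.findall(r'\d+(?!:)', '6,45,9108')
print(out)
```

['6', '45', '9108']

A negative assertion filters positions out without eating any characters.
Matches: at [0:1] → '6'; at [2:4] → '45'; at [5:9] → '9108'.
No capturing groups, so `findall` returns the 3 full match strings.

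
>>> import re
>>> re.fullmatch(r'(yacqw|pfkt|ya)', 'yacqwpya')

For `fullmatch`, every character of the input must be accounted for by the pattern.
Here the string isn't matched end-to-end, so the call returns None.

None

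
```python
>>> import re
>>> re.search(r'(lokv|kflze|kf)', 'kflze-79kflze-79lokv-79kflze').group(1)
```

'kflze'

Alternation tries branches left to right and keeps the first one that lets the overall match succeed at that position.
`re.search` tries every starting position until one works.
The match spans [0:5] → 'kflze'.
Captured: group 1 = 'kflze'.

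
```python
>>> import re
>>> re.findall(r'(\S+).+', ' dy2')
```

['dy']

The pattern matches one or more of a non-whitespace character (captured); then one or more of any character.
Scanning left to right: at [1:4] match 'dy2', group 1 = 'dy'.
One capturing group, so `findall` returns just the captured substring from the one match — 1 in all.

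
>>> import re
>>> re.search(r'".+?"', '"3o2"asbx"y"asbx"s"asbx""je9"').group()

'"3o2"'

A non-greedy quantifier consumes as few characters as it can — just enough that the remainder of the pattern still matches from where it stops; whatever follows it matches normally.
Unlike `match`, `search` isn't anchored — it looks for the pattern anywhere in the string.
The match spans [0:5] → '"3o2"'.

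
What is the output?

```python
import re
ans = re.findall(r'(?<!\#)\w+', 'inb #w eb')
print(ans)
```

The negative lookahead/lookbehind blocks any match where the forbidden context is present.
Scanning left to right: at [0:3] → 'inb'; at [7:9] → 'eb'.
Since nothing is captured, `findall` lists the 2 matched substrings directly.

['inb', 'eb']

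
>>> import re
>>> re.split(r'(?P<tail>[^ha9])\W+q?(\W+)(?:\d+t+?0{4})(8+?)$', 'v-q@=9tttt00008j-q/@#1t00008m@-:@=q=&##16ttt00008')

Pattern: any character except [ha9] (captured as 'tail'); then one or more of a non-word character, then optionally the literal 'q'; then one or more of a non-word character (captured); then one or more of a digit, then one or more of a literal 't' (lazy), then exactly 4 of the literal '0' (non-capturing group); then one or more of a literal '8' (lazy) (captured); then anchored at the end.
Matches to split on: at [28:49] → 'm@-:@=q=&##16ttt00008'.
The group in the pattern means `split` returns the separators' captures alongside the pieces.

['v-q@=9tttt00008j-q/@#1t00008', 'm', '=&##', '8', '']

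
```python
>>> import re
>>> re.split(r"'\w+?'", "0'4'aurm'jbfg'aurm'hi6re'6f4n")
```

['0', 'aurm', 'aurm', '6f4n']

Matches to split on: at [1:4] → "'4'"; at [8:14] → "'jbfg'"; at [18:25] → "'hi6re'".
The string is cut at each match, leaving 4 pieces.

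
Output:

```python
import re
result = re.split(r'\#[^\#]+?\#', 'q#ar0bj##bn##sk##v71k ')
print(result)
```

['q', '', '', '#v71k ']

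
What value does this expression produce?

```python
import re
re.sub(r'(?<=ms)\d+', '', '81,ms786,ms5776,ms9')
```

'81,ms,ms,ms'

Lookahead/lookbehind check context without consuming it, so the matched span excludes the asserted characters.
Each match is replaced by ''.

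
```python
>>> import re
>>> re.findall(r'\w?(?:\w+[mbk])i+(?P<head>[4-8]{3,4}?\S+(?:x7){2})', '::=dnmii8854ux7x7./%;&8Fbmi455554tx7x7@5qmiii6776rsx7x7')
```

['8854ux7x7./%;&8Fbmi455554tx7x7@5qmiii6776rsx7x7']

This matches optionally a word character; then one or more of a word character, then one of [mbk] (non-capturing group); then one or more of a literal 'i'; then 3 to 4 of a character in [4-8] (lazy), then one or more of a non-whitespace character, then the literal 'x7' repeated 2 times (captured as 'head').
Walking the string: at [3:55] match 'dnmii8854ux7x7./%;&8Fbmi455554tx7x7@5qmiii6776rsx7x7', group 1 = '8854ux7x7./%;&8Fbmi455554tx7x7@5qmiii6776rsx7x7'.
With a single group, `findall` returns only what that group captured — 1 item.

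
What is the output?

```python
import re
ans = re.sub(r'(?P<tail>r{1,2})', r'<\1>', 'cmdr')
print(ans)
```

The pattern matches 1 to 2 of a literal 'r' (captured as 'tail').
Matches: at [3:4] → 'r'.
Each match is replaced using the text its own group 1 captured.

cmd<r>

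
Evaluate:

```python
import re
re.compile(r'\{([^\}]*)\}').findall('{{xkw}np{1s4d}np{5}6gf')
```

One capturing group, so `findall` returns just the captured substring from each match — 3 in all.

['{xkw', '1s4d', '5']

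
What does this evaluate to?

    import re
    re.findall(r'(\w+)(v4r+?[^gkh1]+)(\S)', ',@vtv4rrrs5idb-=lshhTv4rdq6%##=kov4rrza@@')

[('vt', 'v4rrrs5idb-=ls', 'h'), ('hT', 'v4rdq6%##=', 'k'), ('o', 'v4rrza@', '@')]

This matches one or more of a word character (captured); then the literal 'v4', then one or more of the literal 'r' (lazy), then one or more of any character except [gkh1] (captured); then a non-whitespace character (captured).
Walking the string: at [2:19] match 'vtv4rrrs5idb-=lsh', groups = ('vt', 'v4rrrs5idb-=ls', 'h'); at [19:32] match 'hTv4rdq6%##=k', groups = ('hT', 'v4rdq6%##=', 'k'); at [32:41] match 'ov4rrza@@', groups = ('o', 'v4rrza@', '@').
3 groups means each result is a tuple of 3 captured strings — 3 here.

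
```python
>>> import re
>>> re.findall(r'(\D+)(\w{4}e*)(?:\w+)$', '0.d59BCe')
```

[('.d', '59BC')]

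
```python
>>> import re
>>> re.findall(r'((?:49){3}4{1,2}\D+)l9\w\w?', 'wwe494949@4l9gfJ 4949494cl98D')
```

['4949494c']

Pattern: the literal '49' repeated 3 times, then 1 to 2 of the literal '4', then one or more of a non-digit (captured); then the literal 'l9', then a word character, then optionally a word character.
Scanning left to right: at [17:29] match '4949494cl98D', group 1 = '4949494c'.
One capturing group, so `findall` returns just the captured substring from the one match — 1 in all.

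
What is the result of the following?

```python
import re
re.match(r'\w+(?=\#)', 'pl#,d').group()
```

'pl'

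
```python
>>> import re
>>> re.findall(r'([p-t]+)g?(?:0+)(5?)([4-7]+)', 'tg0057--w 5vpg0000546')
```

[('t', '5', '7'), ('p', '5', '46')]

This matches one or more of a character in [p-t] (captured); then optionally a literal 'g'; then one or more of a literal '0' (non-capturing group); then optionally a literal '5' (captured); then one or more of a character in [4-7] (captured).
3 groups means each result is a tuple of 3 captured strings — 2 here.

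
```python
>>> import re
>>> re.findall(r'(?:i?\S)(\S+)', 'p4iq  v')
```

Pattern: optionally a literal 'i', then a non-whitespace character (non-capturing group); then one or more of a non-whitespace character (captured).
One capturing group, so `findall` returns just the captured substring from the one match — 1 in all.

['4iq']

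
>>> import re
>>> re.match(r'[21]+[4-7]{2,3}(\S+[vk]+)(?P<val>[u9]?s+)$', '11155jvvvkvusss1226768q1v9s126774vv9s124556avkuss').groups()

('jvvvkvusss1226768q1v9s126774vv9s124556avk', 'uss')

The match spans [0:49] → '11155jvvvkvusss1226768q1v9s126774vv9s124556avkuss'.
Captured: group 1 = 'jvvvkvusss1226768q1v9s126774vv9s124556avk', group 2 = 'uss'.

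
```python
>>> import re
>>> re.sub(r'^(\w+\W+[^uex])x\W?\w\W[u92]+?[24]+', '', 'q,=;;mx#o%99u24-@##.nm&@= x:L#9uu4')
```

'-@##.nm&@= x:L#9uu4'

Every occurrence is swapped for ''.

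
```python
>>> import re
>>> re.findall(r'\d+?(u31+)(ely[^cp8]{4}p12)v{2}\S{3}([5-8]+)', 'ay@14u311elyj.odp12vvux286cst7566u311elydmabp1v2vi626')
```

`findall` packs the 3 group values into a tuple for every match.

[('u311', 'elyj.odp12', '86')]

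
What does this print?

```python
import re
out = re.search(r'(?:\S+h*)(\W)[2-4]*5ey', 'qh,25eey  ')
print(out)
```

None

Pattern: one or more of a non-whitespace character, then zero or more of a literal 'h' (non-capturing group); then a non-word character (captured); then zero or more of a character in [2-4], then the literal '5ey'.
`re.search` tries every starting position until one works.
Here nothing in the string fits, so the call returns None.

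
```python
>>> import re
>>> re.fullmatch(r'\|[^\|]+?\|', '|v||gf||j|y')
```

For `fullmatch`, every character of the input must be accounted for by the pattern.
Here the string isn't matched end-to-end, so the call returns None.

None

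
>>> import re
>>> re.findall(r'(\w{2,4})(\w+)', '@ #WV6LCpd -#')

This matches 2 to 4 of a word character (captured); then one or more of a word character (captured).
Walking the string: at [3:10] match 'WV6LCpd', groups = ('WV6L', 'Cpd').
Multiple groups make `findall` return tuples — one 2-tuple for the one match.

[('WV6L', 'Cpd')]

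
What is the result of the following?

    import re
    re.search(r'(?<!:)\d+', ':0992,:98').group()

'992'

Because the assertion is negative and zero-width, positions next to the forbidden text are skipped.
The match spans [2:5] → '992'.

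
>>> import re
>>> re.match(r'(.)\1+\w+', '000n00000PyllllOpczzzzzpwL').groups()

('0',)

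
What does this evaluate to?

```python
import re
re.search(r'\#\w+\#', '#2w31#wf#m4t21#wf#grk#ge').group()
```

'#2w31#'

The match spans [0:6] → '#2w31#'.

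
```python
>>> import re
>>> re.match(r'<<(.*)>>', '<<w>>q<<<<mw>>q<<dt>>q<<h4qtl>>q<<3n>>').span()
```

(0, 38)

`match` is anchored at position 0; if the pattern doesn't fit there, it returns None.
The match spans [0:38] → '<<w>>q<<<<mw>>q<<dt>>q<<h4qtl>>q<<3n>>'.
Captured: group 1 = 'w>>q<<<<mw>>q<<dt>>q<<h4qtl>>q<<3n'.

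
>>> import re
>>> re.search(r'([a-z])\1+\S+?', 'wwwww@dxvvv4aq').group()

After group 1 captures some text, `\1` only succeeds where that same text appears again.
`re.search` tries every starting position until one works.
The match spans [0:6] → 'wwwww@'.
Captured: group 1 = 'w'.

'wwwww@'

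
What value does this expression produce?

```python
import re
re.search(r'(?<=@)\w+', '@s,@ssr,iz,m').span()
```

Because the assertion is zero-width, the text it checks is not consumed and won't appear in the result.
`re.search` tries every starting position until one works.
The match spans [1:2] → 's'.

(1, 2)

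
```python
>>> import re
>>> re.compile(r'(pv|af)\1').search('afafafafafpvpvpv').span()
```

(0, 4)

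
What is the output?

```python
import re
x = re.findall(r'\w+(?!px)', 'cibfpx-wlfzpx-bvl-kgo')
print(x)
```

['cibfpx', 'wlfzpx', 'bvl', 'kgo']

Because the assertion is negative and zero-width, positions next to the forbidden text are skipped.
Since nothing is captured, `findall` lists the 4 matched substrings directly.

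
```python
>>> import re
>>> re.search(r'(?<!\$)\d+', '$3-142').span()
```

(3, 6)

The negative lookaround is zero-width — it rules out positions where the adjacent text would match, without consuming anything.
`re.search` scans for the first position where the pattern succeeds.
The match spans [3:6] → '142'.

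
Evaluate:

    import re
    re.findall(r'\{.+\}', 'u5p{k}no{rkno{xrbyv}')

['{k}no{rkno{xrbyv}']

With no groups in the pattern, `findall` gives back each whole match — 1 here.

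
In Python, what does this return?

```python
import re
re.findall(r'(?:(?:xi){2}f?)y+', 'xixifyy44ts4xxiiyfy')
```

This matches the literal 'xi' repeated 2 times, then optionally a literal 'f' (non-capturing group); then one or more of a literal 'y'.
Scanning left to right: at [0:7] → 'xixifyy'.
With no groups in the pattern, `findall` gives back each whole match — 1 here.

['xixifyy']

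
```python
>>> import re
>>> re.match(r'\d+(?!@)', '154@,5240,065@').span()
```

`re.match` only tries the pattern at the start of the string.
The match spans [0:2] → '15'.

(0, 2)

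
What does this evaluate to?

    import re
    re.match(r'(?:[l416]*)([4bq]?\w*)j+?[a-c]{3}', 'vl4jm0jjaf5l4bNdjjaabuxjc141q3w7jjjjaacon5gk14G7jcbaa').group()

Pattern: zero or more of one of [l416] (non-capturing group); then optionally one of [4bq], then zero or more of a word character (captured); then one or more of the literal 'j' (lazy), then exactly 3 of a character in [a-c].
`re.match` won't scan ahead — the pattern has to work from the very first character.
The match spans [0:52] → 'vl4jm0jjaf5l4bNdjjaabuxjc141q3w7jjjjaacon5gk14G7jcba'.
Captured: group 1 = 'vl4jm0jjaf5l4bNdjjaabuxjc141q3w7jjjjaacon5gk14G7'.

'vl4jm0jjaf5l4bNdjjaabuxjc141q3w7jjjjaacon5gk14G7jcba'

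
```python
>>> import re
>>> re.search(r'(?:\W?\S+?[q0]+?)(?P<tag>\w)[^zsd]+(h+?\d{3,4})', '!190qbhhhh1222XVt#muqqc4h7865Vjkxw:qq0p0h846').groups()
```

('q', 'h846')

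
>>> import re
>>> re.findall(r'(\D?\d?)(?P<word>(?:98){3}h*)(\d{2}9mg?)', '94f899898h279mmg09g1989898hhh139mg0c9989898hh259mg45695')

[('g1', '989898hhh', '139mg'), ('c9', '989898hh', '259mg')]

This matches optionally a non-digit, then optionally a digit (captured); then the literal '98' repeated 3 times, then zero or more of the literal 'h' (captured as 'word'); then exactly 2 of a digit, then the literal '9m', then optionally the literal 'g' (captured).
`findall` packs the 3 group values into a tuple for every match.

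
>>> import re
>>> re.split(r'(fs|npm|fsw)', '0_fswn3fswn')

`|` is ordered: at each position the engine commits to the first alternative that works.
Matches to split on: at [2:4] → 'fs'; at [7:9] → 'fs'.
Because the pattern has a capturing group, `split` also inserts each captured text between the pieces.

['0_', 'fs', 'wn3', 'fs', 'wn']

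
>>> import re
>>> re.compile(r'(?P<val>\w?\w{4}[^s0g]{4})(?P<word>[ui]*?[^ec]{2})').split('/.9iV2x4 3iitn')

The pattern matches optionally a word character, then exactly 4 of a word character, then exactly 4 of any character except [s0g] (captured as 'val'); then zero or more of one of [ui] (lazy), then exactly 2 of any character except [ec] (captured as 'word').
The `?` after the quantifier makes it lazy — it takes as little as possible before letting the rest of the pattern try.
Matches to split on: at [2:13] → '9iV2x4 3iit'.
The group in the pattern means `split` returns the separators' captures alongside the pieces.

['/.', '9iV2x4 3i', 'it', 'n']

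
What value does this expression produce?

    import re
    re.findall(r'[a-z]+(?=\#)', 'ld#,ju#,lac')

The positive lookaround only admits positions where the adjacent text matches; those characters stay outside the span.
Matches: at [0:2] → 'ld'; at [4:6] → 'ju'.
Since nothing is captured, `findall` lists the 2 matched substrings directly.

['ld', 'ju']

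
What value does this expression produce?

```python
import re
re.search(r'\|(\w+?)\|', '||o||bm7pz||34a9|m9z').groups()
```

`re.search` tries every starting position until one works.
The match spans [1:4] → '|o|'.
Captured: group 1 = 'o'.

('o',)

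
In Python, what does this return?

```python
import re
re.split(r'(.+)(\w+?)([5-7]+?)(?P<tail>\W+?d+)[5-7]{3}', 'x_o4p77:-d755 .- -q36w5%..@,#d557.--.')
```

['', 'x_o4p77:-d755 .- -q36', 'w', '5', '%..@,#d', '.--.']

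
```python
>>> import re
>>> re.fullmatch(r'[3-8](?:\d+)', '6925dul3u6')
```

None

`re.fullmatch` is like wrapping the pattern in `^…$` (in single-line mode).
Here the pattern can't cover the whole string, so the call returns None.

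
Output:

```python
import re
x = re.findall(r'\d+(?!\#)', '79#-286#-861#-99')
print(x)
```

['7', '28', '86', '99']

`(?!…)`/`(?<!…)` only lets a position through if the neighbouring text does NOT match; no characters are consumed.
Matches: at [0:1] → '7'; at [4:6] → '28'; at [9:11] → '86'; at [14:16] → '99'.
`findall` yields the raw match text (4 of them) because the pattern has no groups.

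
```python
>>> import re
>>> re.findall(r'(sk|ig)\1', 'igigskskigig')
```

After group 1 captures some text, `\1` only succeeds where that same text appears again.
Matches: at [0:4] match 'igig', group 1 = 'ig'; at [4:8] match 'sksk', group 1 = 'sk'; at [8:12] match 'igig', group 1 = 'ig'.
One capturing group, so `findall` returns just the captured substring from each match — 3 in all.

['ig', 'sk', 'ig']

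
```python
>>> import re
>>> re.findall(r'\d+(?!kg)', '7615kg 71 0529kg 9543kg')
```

['761', '71', '052', '954']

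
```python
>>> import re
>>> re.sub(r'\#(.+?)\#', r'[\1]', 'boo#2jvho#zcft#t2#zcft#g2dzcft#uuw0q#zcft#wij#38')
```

Matches: at [3:10] → '#2jvho#'; at [14:18] → '#t2#'; at [22:31] → '#g2dzcft#'; at [36:42] → '#zcft#'.
The replacement refers to a captured group, so each match is rewritten using its own captured text.

'boo[2jvho]zcft[t2]zcft[g2dzcft]uuw0q[zcft]wij#38'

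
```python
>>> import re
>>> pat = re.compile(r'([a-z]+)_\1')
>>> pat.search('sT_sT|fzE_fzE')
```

`\1` has to match the exact text group 1 already captured.
Here nothing in the string fits, so the call returns None.

None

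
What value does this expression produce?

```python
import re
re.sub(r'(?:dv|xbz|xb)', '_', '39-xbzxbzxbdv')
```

'39-____'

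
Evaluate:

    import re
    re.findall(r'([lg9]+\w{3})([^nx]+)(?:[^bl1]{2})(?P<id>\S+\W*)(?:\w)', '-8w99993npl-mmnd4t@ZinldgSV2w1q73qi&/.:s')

Pattern: one or more of one of [lg9], then exactly 3 of a word character (captured); then one or more of any character except [nx] (captured); then exactly 2 of any character except [bl1] (non-capturing group); then one or more of a non-whitespace character, then zero or more of a non-word character (captured as 'id'); then a word character (non-capturing group).
`findall` packs the 3 group values into a tuple for every match.

[('99993np', 'l-mm', '4t@ZinldgSV2w1q73qi&/.:')]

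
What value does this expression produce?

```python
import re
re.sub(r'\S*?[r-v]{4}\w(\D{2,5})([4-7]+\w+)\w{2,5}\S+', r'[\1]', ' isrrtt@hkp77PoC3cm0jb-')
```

' [@hkp]'

The pattern matches zero or more of a non-whitespace character (lazy), then exactly 4 of a character in [r-v], then a word character; then 2 to 5 of a non-digit (captured); then one or more of a character in [4-7], then one or more of a word character (captured); then 2 to 5 of a word character, then one or more of a non-whitespace character.
Matches: at [1:23] → 'isrrtt@hkp77PoC3cm0jb-'.
`\1` in the replacement pulls in group 1's text for each match.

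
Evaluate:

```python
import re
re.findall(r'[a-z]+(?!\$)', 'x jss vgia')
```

The negative lookahead/lookbehind blocks any match where the forbidden context is present.
No capturing groups, so `findall` returns the 3 full match strings.

['x', 'jss', 'vgia']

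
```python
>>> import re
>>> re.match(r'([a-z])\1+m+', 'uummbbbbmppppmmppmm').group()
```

'uumm'

The backreference `\1` re-matches whatever the first group consumed, character for character.
`match` is anchored at position 0; if the pattern doesn't fit there, it returns None.
The match spans [0:4] → 'uumm'.
Captured: group 1 = 'u'.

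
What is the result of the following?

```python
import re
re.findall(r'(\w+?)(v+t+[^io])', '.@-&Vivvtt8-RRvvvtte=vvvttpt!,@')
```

The pattern matches one or more of a word character (lazy) (captured); then one or more of a literal 'v', then one or more of a literal 't', then any character except [io] (captured).
A `+?`/`*?`/`{m,n}?` starts at its minimum and grows only as far as needed for what follows to match.
Matches: at [4:11] match 'Vivvtt8', groups = ('Vi', 'vvtt8'); at [12:20] match 'RRvvvtte', groups = ('RR', 'vvvtte'); at [21:27] match 'vvvttp', groups = ('v', 'vvttp').
Multiple groups make `findall` return tuples — one 2-tuple for each match.

[('Vi', 'vvtt8'), ('RR', 'vvvtte'), ('v', 'vvttp')]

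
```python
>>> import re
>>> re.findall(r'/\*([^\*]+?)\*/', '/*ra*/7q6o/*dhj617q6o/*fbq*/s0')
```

['ra', 'fbq']

Because there's exactly one group, `findall` drops the full match and keeps group 1 from each hit.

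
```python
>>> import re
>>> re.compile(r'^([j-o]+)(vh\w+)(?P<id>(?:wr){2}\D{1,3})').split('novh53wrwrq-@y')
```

Pattern: anchored at the start of the string; then one or more of a character in [j-o] (captured); then the literal 'vh', then one or more of a word character (captured); then the literal 'wr' repeated 2 times, then 1 to 3 of a non-digit (captured as 'id').
The group in the pattern means `split` returns the separators' captures alongside the pieces.

['', 'no', 'vh53', 'wrwrq-@', 'y']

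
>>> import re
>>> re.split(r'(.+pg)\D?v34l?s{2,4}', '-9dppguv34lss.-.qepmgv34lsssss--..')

['', '-9dppg', '.-.qepmgv34lsssss--..']

This matches one or more of any character, then the literal 'pg' (captured); then optionally a non-digit, then the literal 'v34'; then optionally a literal 'l', then 2 to 4 of the literal 's'.
Matches to split on: at [0:13] → '-9dppguv34lss'.
`re.split` interleaves the captured-group text with the surrounding fragments.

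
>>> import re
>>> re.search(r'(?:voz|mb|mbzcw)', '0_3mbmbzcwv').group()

'mb'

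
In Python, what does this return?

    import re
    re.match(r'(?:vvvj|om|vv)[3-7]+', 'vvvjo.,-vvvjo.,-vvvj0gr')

None

`match` is anchored at position 0; if the pattern doesn't fit there, it returns None.
Here the string doesn't start with a match, so the call returns None.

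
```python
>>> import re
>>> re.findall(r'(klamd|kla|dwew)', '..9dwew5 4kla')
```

Walking the string: at [3:7] match 'dwew', group 1 = 'dwew'; at [10:13] match 'kla', group 1 = 'kla'.
`findall` collects group 1 from each match (2 total).

['dwew', 'kla']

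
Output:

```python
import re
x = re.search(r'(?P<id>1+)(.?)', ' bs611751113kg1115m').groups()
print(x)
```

Pattern: one or more of a literal '1' (captured as 'id'); then optionally any character (captured).
`search` walks the string left to right and returns the first match it finds.
The match spans [4:7] → '117'.
Captured: group 1 = '11', group 2 = '7'.

('11', '7')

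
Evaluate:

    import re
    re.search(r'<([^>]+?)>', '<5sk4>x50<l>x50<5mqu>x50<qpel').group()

'<5sk4>'

`re.search` scans for the first position where the pattern succeeds.
The match spans [0:6] → '<5sk4>'.
Captured: group 1 = '5sk4'.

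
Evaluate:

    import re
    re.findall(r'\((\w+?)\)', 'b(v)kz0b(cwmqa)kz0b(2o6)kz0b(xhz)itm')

Because there's exactly one group, `findall` drops the full match and keeps group 1 from each hit.

['v', 'cwmqa', '2o6', 'xhz']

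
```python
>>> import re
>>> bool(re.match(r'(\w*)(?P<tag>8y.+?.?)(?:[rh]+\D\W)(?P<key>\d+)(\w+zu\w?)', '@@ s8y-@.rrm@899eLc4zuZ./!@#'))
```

False

`re.match` won't scan ahead — the pattern has to work from the very first character.
Here the string doesn't start with a match, so the call returns None, and `bool(None)` is False.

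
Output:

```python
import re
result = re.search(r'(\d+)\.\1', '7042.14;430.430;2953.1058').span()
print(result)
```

(8, 15)

`\1` is not a pattern — it's the concrete string captured by group 1, re-applied verbatim.
The match spans [8:15] → '430.430'.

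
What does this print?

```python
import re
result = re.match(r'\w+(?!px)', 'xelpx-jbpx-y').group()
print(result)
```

`re.match` won't scan ahead — the pattern has to work from the very first character.
The match spans [0:5] → 'xelpx'.

xelpx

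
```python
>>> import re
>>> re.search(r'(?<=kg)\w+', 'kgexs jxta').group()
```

Lookahead/lookbehind check context without consuming it, so the matched span excludes the asserted characters.
The match spans [2:5] → 'exs'.

'exs'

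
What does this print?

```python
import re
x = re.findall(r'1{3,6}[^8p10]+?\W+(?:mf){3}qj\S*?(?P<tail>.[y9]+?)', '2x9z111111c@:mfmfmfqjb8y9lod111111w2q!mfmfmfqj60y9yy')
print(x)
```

A non-greedy quantifier consumes as few characters as it can — just enough that the remainder of the pattern still matches from where it stops; whatever follows it matches normally.
One capturing group, so `findall` returns just the captured substring from each match — 2 in all.

['8y', '0y']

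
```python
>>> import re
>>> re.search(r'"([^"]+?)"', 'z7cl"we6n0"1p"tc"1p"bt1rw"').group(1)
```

The match spans [4:11] → '"we6n0"'.
Captured: group 1 = 'we6n0'.

'we6n0'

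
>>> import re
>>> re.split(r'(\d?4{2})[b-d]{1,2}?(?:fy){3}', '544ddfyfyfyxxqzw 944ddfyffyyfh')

['', '544', 'xxqzw 944ddfyffyyfh']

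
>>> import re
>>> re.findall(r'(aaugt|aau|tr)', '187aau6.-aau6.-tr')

Matches: at [3:6] match 'aau', group 1 = 'aau'; at [9:12] match 'aau', group 1 = 'aau'; at [15:17] match 'tr', group 1 = 'tr'.
`findall` collects group 1 from each match (3 total).

['aau', 'aau', 'tr']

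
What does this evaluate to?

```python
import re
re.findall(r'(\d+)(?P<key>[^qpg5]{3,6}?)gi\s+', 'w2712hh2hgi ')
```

[('2712', 'hh2h')]

With 2 capturing groups, `findall` returns a 2-tuple per match.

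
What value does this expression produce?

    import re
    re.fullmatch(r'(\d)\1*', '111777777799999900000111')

None

`\1` is not a pattern — it's the concrete string captured by group 1, re-applied verbatim.
`re.fullmatch` requires the pattern to consume the entire string.
Here the pattern can't cover the whole string, so the call returns None.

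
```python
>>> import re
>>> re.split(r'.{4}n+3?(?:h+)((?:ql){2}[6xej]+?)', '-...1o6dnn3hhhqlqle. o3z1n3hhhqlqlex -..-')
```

The pattern matches exactly 4 of any character, then one or more of a literal 'n', then optionally a literal '3'; then one or more of a literal 'h' (non-capturing group); then the literal 'ql' repeated 2 times, then one or more of one of [6xej] (lazy) (captured).
Matches to split on: at [4:19] → '1o6dnn3hhhqlqle'; at [21:35] → 'o3z1n3hhhqlqle'.
`re.split` interleaves the captured-group text with the surrounding fragments.

['-...', 'qlqle', '. ', 'qlqle', 'x -..-']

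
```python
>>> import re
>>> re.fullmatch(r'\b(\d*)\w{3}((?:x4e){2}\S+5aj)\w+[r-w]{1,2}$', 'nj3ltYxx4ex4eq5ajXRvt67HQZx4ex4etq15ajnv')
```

None

`fullmatch` succeeds only if the pattern covers the string from start to end.
Here there's no way to consume every character, so the call returns None.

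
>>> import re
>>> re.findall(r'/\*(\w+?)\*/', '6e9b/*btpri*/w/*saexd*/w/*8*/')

Matches: at [4:13] match '/*btpri*/', group 1 = 'btpri'; at [14:23] match '/*saexd*/', group 1 = 'saexd'; at [24:29] match '/*8*/', group 1 = '8'.
Because there's exactly one group, `findall` drops the full match and keeps group 1 from each hit.

['btpri', 'saexd', '8']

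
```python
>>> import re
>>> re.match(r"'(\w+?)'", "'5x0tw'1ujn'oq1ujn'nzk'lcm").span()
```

(0, 7)

With `match`, the pattern is implicitly anchored at the beginning.
The match spans [0:7] → "'5x0tw'".
Captured: group 1 = '5x0tw'.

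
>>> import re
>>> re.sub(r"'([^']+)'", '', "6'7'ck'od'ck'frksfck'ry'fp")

"6ckckry'fp"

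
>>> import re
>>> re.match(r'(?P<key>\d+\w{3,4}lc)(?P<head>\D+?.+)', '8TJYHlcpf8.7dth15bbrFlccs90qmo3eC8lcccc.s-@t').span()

(0, 44)

Pattern: one or more of a digit, then 3 to 4 of a word character, then the literal 'lc' (captured as 'key'); then one or more of a non-digit (lazy), then one or more of any character (captured as 'head').
`re.match` won't scan ahead — the pattern has to work from the very first character.
The match spans [0:44] → '8TJYHlcpf8.7dth15bbrFlccs90qmo3eC8lcccc.s-@t'.
Captured: group 1 = '8TJYHlc', group 2 = 'pf8.7dth15bbrFlccs90qmo3eC8lcccc.s-@t'.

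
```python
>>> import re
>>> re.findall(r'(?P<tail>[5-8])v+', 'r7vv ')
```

['7']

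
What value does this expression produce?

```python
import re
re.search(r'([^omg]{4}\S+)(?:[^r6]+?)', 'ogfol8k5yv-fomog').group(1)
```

'l8k5yv-fomo'

Pattern: exactly 4 of any character except [omg], then one or more of a non-whitespace character (captured); then one or more of any character except [r6] (lazy) (non-capturing group).
`search` walks the string left to right and returns the first match it finds.
The match spans [4:16] → 'l8k5yv-fomog'.
Captured: group 1 = 'l8k5yv-fomo'.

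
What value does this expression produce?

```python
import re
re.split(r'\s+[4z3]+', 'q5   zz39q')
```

['q5', '9q']

This matches one or more of whitespace; then one or more of one of [4z3].
`split` removes every match and returns the 2 fragments in between.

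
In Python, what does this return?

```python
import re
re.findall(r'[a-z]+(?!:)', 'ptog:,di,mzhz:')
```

['pto', 'di', 'mzh']

The negative lookahead/lookbehind blocks any match where the forbidden context is present.
Since nothing is captured, `findall` lists the 3 matched substrings directly.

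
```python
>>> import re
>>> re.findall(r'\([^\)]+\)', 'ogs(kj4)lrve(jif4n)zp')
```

Since nothing is captured, `findall` lists the 2 matched substrings directly.

['(kj4)', '(jif4n)']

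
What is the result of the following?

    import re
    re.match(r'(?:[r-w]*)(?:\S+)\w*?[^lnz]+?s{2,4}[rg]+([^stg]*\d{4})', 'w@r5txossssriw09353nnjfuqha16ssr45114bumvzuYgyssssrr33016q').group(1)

Pattern: zero or more of a character in [r-w] (non-capturing group); then one or more of a non-whitespace character (non-capturing group); then zero or more of a word character (lazy), then one or more of any character except [lnz] (lazy); then 2 to 4 of the literal 's', then one or more of one of [rg]; then zero or more of any character except [stg], then exactly 4 of a digit (captured).
With `match`, the pattern is implicitly anchored at the beginning.
The match spans [0:57] → 'w@r5txossssriw09353nnjfuqha16ssr45114bumvzuYgyssssrr33016'.
Captured: group 1 = '33016'.

'33016'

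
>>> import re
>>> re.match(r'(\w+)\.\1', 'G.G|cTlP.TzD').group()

With `match`, the pattern is implicitly anchored at the beginning.
The match spans [0:3] → 'G.G'.

'G.G'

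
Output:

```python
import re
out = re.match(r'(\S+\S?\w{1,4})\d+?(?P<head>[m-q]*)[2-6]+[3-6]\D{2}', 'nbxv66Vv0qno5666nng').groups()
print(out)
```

('nbxv66Vv0qno5', '')

This matches one or more of a non-whitespace character, then optionally a non-whitespace character, then 1 to 4 of a word character (captured); then one or more of a digit (lazy); then zero or more of a character in [m-q] (captured as 'head'); then one or more of a character in [2-6], then a character in [3-6], then exactly 2 of a non-digit.
`re.match` only tries the pattern at the start of the string.
The match spans [0:18] → 'nbxv66Vv0qno5666nn'.
Captured: group 1 = 'nbxv66Vv0qno5', group 2 = ''.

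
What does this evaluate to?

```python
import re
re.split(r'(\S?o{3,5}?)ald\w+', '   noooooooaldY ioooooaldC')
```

['   no', 'oooooo', ' ', 'iooooo', '']

Pattern: optionally a non-whitespace character, then 3 to 5 of the literal 'o' (lazy) (captured); then the literal 'al', then the literal 'd'; then one or more of a word character.
Matches to split on: at [5:15] → 'ooooooaldY'; at [16:26] → 'ioooooaldC'.
With a capturing group present, the delimiter's captured portion is kept in the result list.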